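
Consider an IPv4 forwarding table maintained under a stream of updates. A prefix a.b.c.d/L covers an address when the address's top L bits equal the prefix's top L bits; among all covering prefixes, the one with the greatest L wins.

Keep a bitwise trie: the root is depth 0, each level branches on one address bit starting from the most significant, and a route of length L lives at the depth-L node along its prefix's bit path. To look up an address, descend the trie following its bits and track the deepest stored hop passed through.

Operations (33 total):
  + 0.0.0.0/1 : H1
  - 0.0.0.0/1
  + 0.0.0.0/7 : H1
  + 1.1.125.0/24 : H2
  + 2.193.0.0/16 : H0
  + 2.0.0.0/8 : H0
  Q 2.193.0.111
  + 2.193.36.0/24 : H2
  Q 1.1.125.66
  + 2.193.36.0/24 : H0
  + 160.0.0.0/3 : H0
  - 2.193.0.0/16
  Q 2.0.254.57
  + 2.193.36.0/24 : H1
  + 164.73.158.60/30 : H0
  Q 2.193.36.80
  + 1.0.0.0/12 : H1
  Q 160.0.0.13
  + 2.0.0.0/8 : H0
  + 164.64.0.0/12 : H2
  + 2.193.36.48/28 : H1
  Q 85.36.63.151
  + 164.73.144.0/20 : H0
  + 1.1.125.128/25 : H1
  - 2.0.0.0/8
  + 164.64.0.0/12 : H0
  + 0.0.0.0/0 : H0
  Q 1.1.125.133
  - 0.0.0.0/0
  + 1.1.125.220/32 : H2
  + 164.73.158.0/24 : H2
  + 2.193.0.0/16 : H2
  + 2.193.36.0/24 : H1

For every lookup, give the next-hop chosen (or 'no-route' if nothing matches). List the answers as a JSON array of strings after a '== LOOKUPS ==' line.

Process each operation:
  add 0.0.0.0/1 -> H1 at depth 1
  del 0.0.0.0/1 (clear depth 1)
  add 0.0.0.0/7 -> H1 at depth 7
  add 1.1.125.0/24 -> H2 at depth 24
  add 2.193.0.0/16 -> H0 at depth 16
  add 2.0.0.0/8 -> H0 at depth 8
  lookup 2.193.0.111: bits 0000001011000001 walk d0:-→d1:-→d2:-→d3:-→d4:-→d5:-→d6:-→d7:-→d8:H0→d9:-→d10:-→d11:-→d12:-→d13:-→d14:-→d15:-→d16:H0 -> H0
  add 2.193.36.0/24 -> H2 at depth 24
  lookup 1.1.125.66: bits 000000010000000101111101 walk d0:-→d1:-→d2:-→d3:-→d4:-→d5:-→d6:-→d7:H1→d8:-→d9:-→d10:-→d11:-→d12:-→d13:-→d14:-→d15:-→d16:-→d17:-→d18:-→d19:-→d20:-→d21:-→d22:-→d23:-→d24:H2 -> H2
  add 2.193.36.0/24 -> H0 at depth 24
  add 160.0.0.0/3 -> H0 at depth 3
  del 2.193.0.0/16 (clear depth 16)
  lookup 2.0.254.57: bits 00000010 walk d0:-→d1:-→d2:-→d3:-→d4:-→d5:-→d6:-→d7:-→d8:H0 -> H0
  add 2.193.36.0/24 -> H1 at depth 24
  add 164.73.158.60/30 -> H0 at depth 30
  lookup 2.193.36.80: bits 000000101100000100100100 walk d0:-→d1:-→d2:-→d3:-→d4:-→d5:-→d6:-→d7:-→d8:H0→d9:-→d10:-→d11:-→d12:-→d13:-→d14:-→d15:-→d16:-→d17:-→d18:-→d19:-→d20:-→d21:-→d22:-→d23:-→d24:H1 -> H1
  add 1.0.0.0/12 -> H1 at depth 12
  lookup 160.0.0.13: bits 10100 walk d0:-→d1:-→d2:-→d3:H0→d4:-→d5:- -> H0
  add 2.0.0.0/8 -> H0 at depth 8
  add 164.64.0.0/12 -> H2 at depth 12
  add 2.193.36.48/28 -> H1 at depth 28
  lookup 85.36.63.151: bits 0 walk d0:-→d1:- -> no-route
  add 164.73.144.0/20 -> H0 at depth 20
  add 1.1.125.128/25 -> H1 at depth 25
  del 2.0.0.0/8 (clear depth 8)
  add 164.64.0.0/12 -> H0 at depth 12
  add 0.0.0.0/0 -> H0 at depth 0
  lookup 1.1.125.133: bits 0000000100000001011111011 walk d0:H0→d1:-→d2:-→d3:-→d4:-→d5:-→d6:-→d7:H1→d8:-→d9:-→d10:-→d11:-→d12:H1→d13:-→d14:-→d15:-→d16:-→d17:-→d18:-→d19:-→d20:-→d21:-→d22:-→d23:-→d24:H2→d25:H1 -> H1
  del 0.0.0.0/0 (clear depth 0)
  add 1.1.125.220/32 -> H2 at depth 32
  add 164.73.158.0/24 -> H2 at depth 24
  add 2.193.0.0/16 -> H2 at depth 16
  add 2.193.36.0/24 -> H1 at depth 24

== LOOKUPS ==
["H0","H2","H0","H1","H0","no-route","H1"]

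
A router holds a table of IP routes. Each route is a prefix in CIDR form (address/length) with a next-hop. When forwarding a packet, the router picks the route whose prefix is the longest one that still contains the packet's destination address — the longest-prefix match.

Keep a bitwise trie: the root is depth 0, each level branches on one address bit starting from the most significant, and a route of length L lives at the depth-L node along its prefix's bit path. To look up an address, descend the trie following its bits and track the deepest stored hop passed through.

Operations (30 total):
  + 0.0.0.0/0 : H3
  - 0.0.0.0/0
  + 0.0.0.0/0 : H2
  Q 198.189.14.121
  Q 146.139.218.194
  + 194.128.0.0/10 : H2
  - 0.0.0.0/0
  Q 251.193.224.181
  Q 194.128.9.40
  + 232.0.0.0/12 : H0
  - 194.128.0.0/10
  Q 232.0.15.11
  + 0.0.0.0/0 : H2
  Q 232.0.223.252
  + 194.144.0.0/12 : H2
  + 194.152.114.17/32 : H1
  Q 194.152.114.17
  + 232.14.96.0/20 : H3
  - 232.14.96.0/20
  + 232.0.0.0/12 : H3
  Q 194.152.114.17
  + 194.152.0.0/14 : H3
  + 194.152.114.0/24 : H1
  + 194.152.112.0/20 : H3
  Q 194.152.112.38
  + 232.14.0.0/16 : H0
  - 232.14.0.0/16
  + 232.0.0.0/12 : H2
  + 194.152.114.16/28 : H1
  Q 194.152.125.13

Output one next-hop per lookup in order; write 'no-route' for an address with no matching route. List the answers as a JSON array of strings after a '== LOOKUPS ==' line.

Trace:
  add 0.0.0.0/0 -> H3 at depth 0
  del 0.0.0.0/0 (clear depth 0)
  add 0.0.0.0/0 -> H2 at depth 0
  ? 198.189.14.121  path d0:H2  best=H2
  ? 146.139.218.194  path d0:H2  best=H2
  add 194.128.0.0/10 -> H2 at depth 10
  del 0.0.0.0/0 (clear depth 0)
  ? 251.193.224.181  path d0:-→d1:-→d2:-  best=no-route
  ? 194.128.9.40  path d0:-→d1:-→d2:-→d3:-→d4:-→d5:-→d6:-→d7:-→d8:-→d9:-→d10:H2  best=H2
  add 232.0.0.0/12 -> H0 at depth 12
  del 194.128.0.0/10 (clear depth 10)
  ? 232.0.15.11  path d0:-→d1:-→d2:-→d3:-→d4:-→d5:-→d6:-→d7:-→d8:-→d9:-→d10:-→d11:-→d12:H0  best=H0
  add 0.0.0.0/0 -> H2 at depth 0
  ? 232.0.223.252  path d0:H2→d1:-→d2:-→d3:-→d4:-→d5:-→d6:-→d7:-→d8:-→d9:-→d10:-→d11:-→d12:H0  best=H0
  add 194.144.0.0/12 -> H2 at depth 12
  add 194.152.114.17/32 -> H1 at depth 32
  ? 194.152.114.17  path d0:H2→d1:-→d2:-→d3:-→d4:-→d5:-→d6:-→d7:-→d8:-→d9:-→d10:-→d11:-→d12:H2→d13:-→d14:-→d15:-→d16:-→d17:-→d18:-→d19:-→d20:-→d21:-→d22:-→d23:-→d24:-→d25:-→d26:-→d27:-→d28:-→d29:-→d30:-→d31:-→d32:H1  best=H1
  add 232.14.96.0/20 -> H3 at depth 20
  del 232.14.96.0/20 (clear depth 20)
  add 232.0.0.0/12 -> H3 at depth 12
  ? 194.152.114.17  path d0:H2→d1:-→d2:-→d3:-→d4:-→d5:-→d6:-→d7:-→d8:-→d9:-→d10:-→d11:-→d12:H2→d13:-→d14:-→d15:-→d16:-→d17:-→d18:-→d19:-→d20:-→d21:-→d22:-→d23:-→d24:-→d25:-→d26:-→d27:-→d28:-→d29:-→d30:-→d31:-→d32:H1  best=H1
  add 194.152.0.0/14 -> H3 at depth 14
  add 194.152.114.0/24 -> H1 at depth 24
  add 194.152.112.0/20 -> H3 at depth 20
  ? 194.152.112.38  path d0:H2→d1:-→d2:-→d3:-→d4:-→d5:-→d6:-→d7:-→d8:-→d9:-→d10:-→d11:-→d12:H2→d13:-→d14:H3→d15:-→d16:-→d17:-→d18:-→d19:-→d20:H3→d21:-→d22:-  best=H3
  add 232.14.0.0/16 -> H0 at depth 16
  del 232.14.0.0/16 (clear depth 16)
  add 232.0.0.0/12 -> H2 at depth 12
  add 194.152.114.16/28 -> H1 at depth 28
  ? 194.152.125.13  path d0:H2→d1:-→d2:-→d3:-→d4:-→d5:-→d6:-→d7:-→d8:-→d9:-→d10:-→d11:-→d12:H2→d13:-→d14:H3→d15:-→d16:-→d17:-→d18:-→d19:-→d20:H3  best=H3

== LOOKUPS ==
["H2","H2","no-route","H2","H0","H0","H1","H1","H3","H3"]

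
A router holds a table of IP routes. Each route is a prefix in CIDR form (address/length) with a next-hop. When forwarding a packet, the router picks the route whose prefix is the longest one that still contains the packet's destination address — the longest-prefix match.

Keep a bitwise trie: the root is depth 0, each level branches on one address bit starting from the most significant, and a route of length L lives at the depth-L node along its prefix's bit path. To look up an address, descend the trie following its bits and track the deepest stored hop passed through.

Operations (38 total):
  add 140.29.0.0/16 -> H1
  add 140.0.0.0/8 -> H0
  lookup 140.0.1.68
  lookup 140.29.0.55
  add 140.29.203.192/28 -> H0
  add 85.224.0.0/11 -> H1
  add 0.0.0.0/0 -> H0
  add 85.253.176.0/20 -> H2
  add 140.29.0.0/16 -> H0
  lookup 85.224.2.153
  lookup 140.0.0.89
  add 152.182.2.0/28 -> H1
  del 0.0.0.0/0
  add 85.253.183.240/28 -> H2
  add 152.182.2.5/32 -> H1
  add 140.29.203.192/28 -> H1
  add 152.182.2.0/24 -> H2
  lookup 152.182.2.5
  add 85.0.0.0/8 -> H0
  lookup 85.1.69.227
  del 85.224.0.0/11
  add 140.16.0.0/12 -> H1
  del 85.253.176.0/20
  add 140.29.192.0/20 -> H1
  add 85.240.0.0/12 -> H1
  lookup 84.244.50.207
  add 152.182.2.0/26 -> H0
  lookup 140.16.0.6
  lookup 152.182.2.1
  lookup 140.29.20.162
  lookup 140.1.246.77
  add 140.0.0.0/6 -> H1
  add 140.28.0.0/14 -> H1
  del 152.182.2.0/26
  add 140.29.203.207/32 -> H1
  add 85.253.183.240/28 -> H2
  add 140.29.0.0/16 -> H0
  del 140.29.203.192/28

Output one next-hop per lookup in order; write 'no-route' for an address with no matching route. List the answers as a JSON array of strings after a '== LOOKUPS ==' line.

Trace:
  + 140.29.0.0/16 (H1) depth=16
  + 140.0.0.0/8 (H0) depth=8
  ? 140.0.1.68  path d0:-→d1:-→d2:-→d3:-→d4:-→d5:-→d6:-→d7:-→d8:H0→d9:-→d10:-→d11:-  best=H0
  ? 140.29.0.55  path d0:-→d1:-→d2:-→d3:-→d4:-→d5:-→d6:-→d7:-→d8:H0→d9:-→d10:-→d11:-→d12:-→d13:-→d14:-→d15:-→d16:H1  best=H1
  + 140.29.203.192/28 (H0) depth=28
  + 85.224.0.0/11 (H1) depth=11
  + 0.0.0.0/0 (H0) depth=0
  + 85.253.176.0/20 (H2) depth=20
  + 140.29.0.0/16 (H0) depth=16
  ? 85.224.2.153  path d0:H0→d1:-→d2:-→d3:-→d4:-→d5:-→d6:-→d7:-→d8:-→d9:-→d10:-→d11:H1  best=H1
  ? 140.0.0.89  path d0:H0→d1:-→d2:-→d3:-→d4:-→d5:-→d6:-→d7:-→d8:H0→d9:-→d10:-→d11:-  best=H0
  + 152.182.2.0/28 (H1) depth=28
  del 0.0.0.0/0 (clear depth 0)
  + 85.253.183.240/28 (H2) depth=28
  + 152.182.2.5/32 (H1) depth=32
  + 140.29.203.192/28 (H1) depth=28
  + 152.182.2.0/24 (H2) depth=24
  ? 152.182.2.5  path d0:-→d1:-→d2:-→d3:-→d4:-→d5:-→d6:-→d7:-→d8:-→d9:-→d10:-→d11:-→d12:-→d13:-→d14:-→d15:-→d16:-→d17:-→d18:-→d19:-→d20:-→d21:-→d22:-→d23:-→d24:H2→d25:-→d26:-→d27:-→d28:H1→d29:-→d30:-→d31:-→d32:H1  best=H1
  + 85.0.0.0/8 (H0) depth=8
  ? 85.1.69.227  path d0:-→d1:-→d2:-→d3:-→d4:-→d5:-→d6:-→d7:-→d8:H0  best=H0
  del 85.224.0.0/11 (clear depth 11)
  + 140.16.0.0/12 (H1) depth=12
  del 85.253.176.0/20 (clear depth 20)
  + 140.29.192.0/20 (H1) depth=20
  + 85.240.0.0/12 (H1) depth=12
  ? 84.244.50.207  path d0:-→d1:-→d2:-→d3:-→d4:-→d5:-→d6:-→d7:-  best=no-route
  + 152.182.2.0/26 (H0) depth=26
  ? 140.16.0.6  path d0:-→d1:-→d2:-→d3:-→d4:-→d5:-→d6:-→d7:-→d8:H0→d9:-→d10:-→d11:-→d12:H1  best=H1
  ? 152.182.2.1  path d0:-→d1:-→d2:-→d3:-→d4:-→d5:-→d6:-→d7:-→d8:-→d9:-→d10:-→d11:-→d12:-→d13:-→d14:-→d15:-→d16:-→d17:-→d18:-→d19:-→d20:-→d21:-→d22:-→d23:-→d24:H2→d25:-→d26:H0→d27:-→d28:H1→d29:-  best=H1
  ? 140.29.20.162  path d0:-→d1:-→d2:-→d3:-→d4:-→d5:-→d6:-→d7:-→d8:H0→d9:-→d10:-→d11:-→d12:H1→d13:-→d14:-→d15:-→d16:H0  best=H0
  ? 140.1.246.77  path d0:-→d1:-→d2:-→d3:-→d4:-→d5:-→d6:-→d7:-→d8:H0→d9:-→d10:-→d11:-  best=H0
  + 140.0.0.0/6 (H1) depth=6
  + 140.28.0.0/14 (H1) depth=14
  del 152.182.2.0/26 (clear depth 26)
  + 140.29.203.207/32 (H1) depth=32
  + 85.253.183.240/28 (H2) depth=28
  + 140.29.0.0/16 (H0) depth=16
  del 140.29.203.192/28 (clear depth 28)

== LOOKUPS ==
["H0","H1","H1","H0","H1","H0","no-route","H1","H1","H0","H0"]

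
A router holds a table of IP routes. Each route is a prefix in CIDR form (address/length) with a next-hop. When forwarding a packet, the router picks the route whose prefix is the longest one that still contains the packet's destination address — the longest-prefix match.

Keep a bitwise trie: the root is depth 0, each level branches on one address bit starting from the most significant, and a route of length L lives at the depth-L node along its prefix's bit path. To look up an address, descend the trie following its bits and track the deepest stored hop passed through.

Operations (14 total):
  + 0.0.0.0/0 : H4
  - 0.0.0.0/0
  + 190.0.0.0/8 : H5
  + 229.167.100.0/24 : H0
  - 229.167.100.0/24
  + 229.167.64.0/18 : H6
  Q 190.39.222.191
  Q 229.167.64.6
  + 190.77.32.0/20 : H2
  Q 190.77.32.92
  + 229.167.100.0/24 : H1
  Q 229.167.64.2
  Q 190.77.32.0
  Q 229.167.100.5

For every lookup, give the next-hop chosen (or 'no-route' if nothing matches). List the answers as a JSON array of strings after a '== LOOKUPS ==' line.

Process each operation:
  add 0.0.0.0/0 -> H4 at depth 0
  - 0.0.0.0/0 clear@0
  add 190.0.0.0/8 -> H5 at depth 8
  add 229.167.100.0/24 -> H0 at depth 24
  - 229.167.100.0/24 clear@24
  add 229.167.64.0/18 -> H6 at depth 18
  lookup 190.39.222.191: bits 10111110 walk d0:-→d1:-→d2:-→d3:-→d4:-→d5:-→d6:-→d7:-→d8:H5 -> H5
  lookup 229.167.64.6: bits 111001011010011101 walk d0:-→d1:-→d2:-→d3:-→d4:-→d5:-→d6:-→d7:-→d8:-→d9:-→d10:-→d11:-→d12:-→d13:-→d14:-→d15:-→d16:-→d17:-→d18:H6 -> H6
  add 190.77.32.0/20 -> H2 at depth 20
  lookup 190.77.32.92: bits 10111110010011010010 walk d0:-→d1:-→d2:-→d3:-→d4:-→d5:-→d6:-→d7:-→d8:H5→d9:-→d10:-→d11:-→d12:-→d13:-→d14:-→d15:-→d16:-→d17:-→d18:-→d19:-→d20:H2 -> H2
  add 229.167.100.0/24 -> H1 at depth 24
  lookup 229.167.64.2: bits 111001011010011101 walk d0:-→d1:-→d2:-→d3:-→d4:-→d5:-→d6:-→d7:-→d8:-→d9:-→d10:-→d11:-→d12:-→d13:-→d14:-→d15:-→d16:-→d17:-→d18:H6 -> H6
  lookup 190.77.32.0: bits 10111110010011010010 walk d0:-→d1:-→d2:-→d3:-→d4:-→d5:-→d6:-→d7:-→d8:H5→d9:-→d10:-→d11:-→d12:-→d13:-→d14:-→d15:-→d16:-→d17:-→d18:-→d19:-→d20:H2 -> H2
  lookup 229.167.100.5: bits 111001011010011101100100 walk d0:-→d1:-→d2:-→d3:-→d4:-→d5:-→d6:-→d7:-→d8:-→d9:-→d10:-→d11:-→d12:-→d13:-→d14:-→d15:-→d16:-→d17:-→d18:H6→d19:-→d20:-→d21:-→d22:-→d23:-→d24:H1 -> H1

== LOOKUPS ==
["H5","H6","H2","H6","H2","H1"]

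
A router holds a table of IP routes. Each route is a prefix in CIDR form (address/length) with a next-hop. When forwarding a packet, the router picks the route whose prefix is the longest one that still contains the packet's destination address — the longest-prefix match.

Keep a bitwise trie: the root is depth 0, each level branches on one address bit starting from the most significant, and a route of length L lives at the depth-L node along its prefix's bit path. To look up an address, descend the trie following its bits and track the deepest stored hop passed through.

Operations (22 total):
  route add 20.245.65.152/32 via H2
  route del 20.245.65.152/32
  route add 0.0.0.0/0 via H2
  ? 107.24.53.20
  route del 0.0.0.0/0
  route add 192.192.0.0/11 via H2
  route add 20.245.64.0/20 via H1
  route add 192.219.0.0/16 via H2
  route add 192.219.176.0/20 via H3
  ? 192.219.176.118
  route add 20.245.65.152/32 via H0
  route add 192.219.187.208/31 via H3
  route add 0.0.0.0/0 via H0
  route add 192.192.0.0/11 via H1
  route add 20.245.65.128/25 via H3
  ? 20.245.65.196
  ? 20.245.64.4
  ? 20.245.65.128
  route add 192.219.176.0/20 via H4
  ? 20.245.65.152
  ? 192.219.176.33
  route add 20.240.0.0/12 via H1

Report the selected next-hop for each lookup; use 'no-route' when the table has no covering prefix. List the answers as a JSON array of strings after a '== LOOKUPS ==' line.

Trace:
  + 20.245.65.152/32 (H2) depth=32
  del 20.245.65.152/32 (clear depth 32)
  + 0.0.0.0/0 (H2) depth=0
  Q 107.24.53.20: descend 0 ; hops seen [H2] ; pick H2
  del 0.0.0.0/0 (clear depth 0)
  + 192.192.0.0/11 (H2) depth=11
  + 20.245.64.0/20 (H1) depth=20
  + 192.219.0.0/16 (H2) depth=16
  + 192.219.176.0/20 (H3) depth=20
  Q 192.219.176.118: descend 11000000110110111011 ; hops seen [H2,H2,H3] ; pick H3
  + 20.245.65.152/32 (H0) depth=32
  + 192.219.187.208/31 (H3) depth=31
  + 0.0.0.0/0 (H0) depth=0
  + 192.192.0.0/11 (H1) depth=11
  + 20.245.65.128/25 (H3) depth=25
  Q 20.245.65.196: descend 0001010011110101010000011 ; hops seen [H0,H1,H3] ; pick H3
  Q 20.245.64.4: descend 00010100111101010100000 ; hops seen [H0,H1] ; pick H1
  Q 20.245.65.128: descend 000101001111010101000001100 ; hops seen [H0,H1,H3] ; pick H3
  + 192.219.176.0/20 (H4) depth=20
  Q 20.245.65.152: descend 00010100111101010100000110011000 ; hops seen [H0,H1,H3,H0] ; pick H0
  Q 192.219.176.33: descend 11000000110110111011 ; hops seen [H0,H1,H2,H4] ; pick H4
  + 20.240.0.0/12 (H1) depth=12

== LOOKUPS ==
["H2","H3","H3","H1","H3","H0","H4"]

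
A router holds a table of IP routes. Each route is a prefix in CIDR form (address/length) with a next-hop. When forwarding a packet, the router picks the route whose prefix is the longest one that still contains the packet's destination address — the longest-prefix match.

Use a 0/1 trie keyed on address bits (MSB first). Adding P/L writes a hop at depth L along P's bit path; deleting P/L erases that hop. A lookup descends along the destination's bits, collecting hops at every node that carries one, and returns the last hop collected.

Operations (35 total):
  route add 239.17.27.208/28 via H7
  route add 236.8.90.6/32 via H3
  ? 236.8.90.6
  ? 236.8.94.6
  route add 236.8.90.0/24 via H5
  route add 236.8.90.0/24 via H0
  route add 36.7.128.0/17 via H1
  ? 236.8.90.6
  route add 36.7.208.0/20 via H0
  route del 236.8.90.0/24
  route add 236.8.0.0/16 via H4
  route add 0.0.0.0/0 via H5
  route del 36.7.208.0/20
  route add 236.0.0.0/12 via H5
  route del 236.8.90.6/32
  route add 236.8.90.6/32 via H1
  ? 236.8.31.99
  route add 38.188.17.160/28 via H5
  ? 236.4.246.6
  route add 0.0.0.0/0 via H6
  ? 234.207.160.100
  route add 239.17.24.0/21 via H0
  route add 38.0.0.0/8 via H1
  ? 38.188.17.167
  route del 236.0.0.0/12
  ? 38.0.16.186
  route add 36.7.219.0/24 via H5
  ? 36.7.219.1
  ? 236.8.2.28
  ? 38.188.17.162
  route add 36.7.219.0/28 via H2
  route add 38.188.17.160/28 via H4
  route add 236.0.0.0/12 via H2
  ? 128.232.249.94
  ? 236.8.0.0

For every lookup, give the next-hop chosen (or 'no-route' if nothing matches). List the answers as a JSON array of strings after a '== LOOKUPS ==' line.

Apply in order:
  add 239.17.27.208/28 -> H7 at depth 28
  add 236.8.90.6/32 -> H3 at depth 32
  ? 236.8.90.6  path d0:-→d1:-→d2:-→d3:-→d4:-→d5:-→d6:-→d7:-→d8:-→d9:-→d10:-→d11:-→d12:-→d13:-→d14:-→d15:-→d16:-→d17:-→d18:-→d19:-→d20:-→d21:-→d22:-→d23:-→d24:-→d25:-→d26:-→d27:-→d28:-→d29:-→d30:-→d31:-→d32:H3  best=H3
  ? 236.8.94.6  path d0:-→d1:-→d2:-→d3:-→d4:-→d5:-→d6:-→d7:-→d8:-→d9:-→d10:-→d11:-→d12:-→d13:-→d14:-→d15:-→d16:-→d17:-→d18:-→d19:-→d20:-→d21:-  best=no-route
  add 236.8.90.0/24 -> H5 at depth 24
  add 236.8.90.0/24 -> H0 at depth 24
  add 36.7.128.0/17 -> H1 at depth 17
  ? 236.8.90.6  path d0:-→d1:-→d2:-→d3:-→d4:-→d5:-→d6:-→d7:-→d8:-→d9:-→d10:-→d11:-→d12:-→d13:-→d14:-→d15:-→d16:-→d17:-→d18:-→d19:-→d20:-→d21:-→d22:-→d23:-→d24:H0→d25:-→d26:-→d27:-→d28:-→d29:-→d30:-→d31:-→d32:H3  best=H3
  add 36.7.208.0/20 -> H0 at depth 20
  del 236.8.90.0/24 (clear depth 24)
  add 236.8.0.0/16 -> H4 at depth 16
  add 0.0.0.0/0 -> H5 at depth 0
  del 36.7.208.0/20 (clear depth 20)
  add 236.0.0.0/12 -> H5 at depth 12
  del 236.8.90.6/32 (clear depth 32)
  add 236.8.90.6/32 -> H1 at depth 32
  ? 236.8.31.99  path d0:H5→d1:-→d2:-→d3:-→d4:-→d5:-→d6:-→d7:-→d8:-→d9:-→d10:-→d11:-→d12:H5→d13:-→d14:-→d15:-→d16:H4→d17:-  best=H4
  add 38.188.17.160/28 -> H5 at depth 28
  ? 236.4.246.6  path d0:H5→d1:-→d2:-→d3:-→d4:-→d5:-→d6:-→d7:-→d8:-→d9:-→d10:-→d11:-→d12:H5  best=H5
  add 0.0.0.0/0 -> H6 at depth 0
  ? 234.207.160.100  path d0:H6→d1:-→d2:-→d3:-→d4:-→d5:-  best=H6
  add 239.17.24.0/21 -> H0 at depth 21
  add 38.0.0.0/8 -> H1 at depth 8
  ? 38.188.17.167  path d0:H6→d1:-→d2:-→d3:-→d4:-→d5:-→d6:-→d7:-→d8:H1→d9:-→d10:-→d11:-→d12:-→d13:-→d14:-→d15:-→d16:-→d17:-→d18:-→d19:-→d20:-→d21:-→d22:-→d23:-→d24:-→d25:-→d26:-→d27:-→d28:H5  best=H5
  del 236.0.0.0/12 (clear depth 12)
  ? 38.0.16.186  path d0:H6→d1:-→d2:-→d3:-→d4:-→d5:-→d6:-→d7:-→d8:H1  best=H1
  add 36.7.219.0/24 -> H5 at depth 24
  ? 36.7.219.1  path d0:H6→d1:-→d2:-→d3:-→d4:-→d5:-→d6:-→d7:-→d8:-→d9:-→d10:-→d11:-→d12:-→d13:-→d14:-→d15:-→d16:-→d17:H1→d18:-→d19:-→d20:-→d21:-→d22:-→d23:-→d24:H5  best=H5
  ? 236.8.2.28  path d0:H6→d1:-→d2:-→d3:-→d4:-→d5:-→d6:-→d7:-→d8:-→d9:-→d10:-→d11:-→d12:-→d13:-→d14:-→d15:-→d16:H4→d17:-  best=H4
  ? 38.188.17.162  path d0:H6→d1:-→d2:-→d3:-→d4:-→d5:-→d6:-→d7:-→d8:H1→d9:-→d10:-→d11:-→d12:-→d13:-→d14:-→d15:-→d16:-→d17:-→d18:-→d19:-→d20:-→d21:-→d22:-→d23:-→d24:-→d25:-→d26:-→d27:-→d28:H5  best=H5
  add 36.7.219.0/28 -> H2 at depth 28
  add 38.188.17.160/28 -> H4 at depth 28
  add 236.0.0.0/12 -> H2 at depth 12
  ? 128.232.249.94  path d0:H6→d1:-  best=H6
  ? 236.8.0.0  path d0:H6→d1:-→d2:-→d3:-→d4:-→d5:-→d6:-→d7:-→d8:-→d9:-→d10:-→d11:-→d12:H2→d13:-→d14:-→d15:-→d16:H4→d17:-  best=H4

== LOOKUPS ==
["H3","no-route","H3","H4","H5","H6","H5","H1","H5","H4","H5","H6","H4"]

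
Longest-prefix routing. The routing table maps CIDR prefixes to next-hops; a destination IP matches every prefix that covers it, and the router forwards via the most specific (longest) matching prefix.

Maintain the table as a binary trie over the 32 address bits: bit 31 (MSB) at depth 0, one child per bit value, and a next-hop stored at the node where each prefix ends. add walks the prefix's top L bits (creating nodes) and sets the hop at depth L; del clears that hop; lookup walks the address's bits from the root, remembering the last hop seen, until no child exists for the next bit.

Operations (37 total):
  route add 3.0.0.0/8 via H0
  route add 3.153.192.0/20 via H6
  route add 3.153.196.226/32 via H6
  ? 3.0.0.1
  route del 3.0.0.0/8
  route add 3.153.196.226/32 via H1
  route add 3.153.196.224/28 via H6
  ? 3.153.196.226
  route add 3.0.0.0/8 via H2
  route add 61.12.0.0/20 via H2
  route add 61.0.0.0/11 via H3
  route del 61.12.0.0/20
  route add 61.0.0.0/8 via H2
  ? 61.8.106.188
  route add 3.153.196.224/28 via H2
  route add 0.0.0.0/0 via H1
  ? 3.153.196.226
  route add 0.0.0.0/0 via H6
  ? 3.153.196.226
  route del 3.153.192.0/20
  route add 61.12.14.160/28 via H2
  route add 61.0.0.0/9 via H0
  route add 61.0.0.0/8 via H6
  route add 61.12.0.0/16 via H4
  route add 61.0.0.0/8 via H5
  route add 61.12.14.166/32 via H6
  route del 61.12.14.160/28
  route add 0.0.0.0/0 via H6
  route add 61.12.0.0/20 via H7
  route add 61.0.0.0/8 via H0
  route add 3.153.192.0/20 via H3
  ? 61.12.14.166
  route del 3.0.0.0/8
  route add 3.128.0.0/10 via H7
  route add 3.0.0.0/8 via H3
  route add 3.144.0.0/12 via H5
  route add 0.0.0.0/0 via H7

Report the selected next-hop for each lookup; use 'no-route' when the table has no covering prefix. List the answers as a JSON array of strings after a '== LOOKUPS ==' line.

Trace:
  add 3.0.0.0/8 -> H0 at depth 8
  add 3.153.192.0/20 -> H6 at depth 20
  add 3.153.196.226/32 -> H6 at depth 32
  Q 3.0.0.1: descend 00000011 ; hops seen [H0] ; pick H0
  del 3.0.0.0/8 (clear depth 8)
  add 3.153.196.226/32 -> H1 at depth 32
  add 3.153.196.224/28 -> H6 at depth 28
  Q 3.153.196.226: descend 00000011100110011100010011100010 ; hops seen [H6,H6,H1] ; pick H1
  add 3.0.0.0/8 -> H2 at depth 8
  add 61.12.0.0/20 -> H2 at depth 20
  add 61.0.0.0/11 -> H3 at depth 11
  del 61.12.0.0/20 (clear depth 20)
  add 61.0.0.0/8 -> H2 at depth 8
  Q 61.8.106.188: descend 0011110100001 ; hops seen [H2,H3] ; pick H3
  add 3.153.196.224/28 -> H2 at depth 28
  add 0.0.0.0/0 -> H1 at depth 0
  Q 3.153.196.226: descend 00000011100110011100010011100010 ; hops seen [H1,H2,H6,H2,H1] ; pick H1
  add 0.0.0.0/0 -> H6 at depth 0
  Q 3.153.196.226: descend 00000011100110011100010011100010 ; hops seen [H6,H2,H6,H2,H1] ; pick H1
  del 3.153.192.0/20 (clear depth 20)
  add 61.12.14.160/28 -> H2 at depth 28
  add 61.0.0.0/9 -> H0 at depth 9
  add 61.0.0.0/8 -> H6 at depth 8
  add 61.12.0.0/16 -> H4 at depth 16
  add 61.0.0.0/8 -> H5 at depth 8
  add 61.12.14.166/32 -> H6 at depth 32
  del 61.12.14.160/28 (clear depth 28)
  add 0.0.0.0/0 -> H6 at depth 0
  add 61.12.0.0/20 -> H7 at depth 20
  add 61.0.0.0/8 -> H0 at depth 8
  add 3.153.192.0/20 -> H3 at depth 20
  Q 61.12.14.166: descend 00111101000011000000111010100110 ; hops seen [H6,H0,H0,H3,H4,H7,H6] ; pick H6
  del 3.0.0.0/8 (clear depth 8)
  add 3.128.0.0/10 -> H7 at depth 10
  add 3.0.0.0/8 -> H3 at depth 8
  add 3.144.0.0/12 -> H5 at depth 12
  add 0.0.0.0/0 -> H7 at depth 0

== LOOKUPS ==
["H0","H1","H3","H1","H1","H6"]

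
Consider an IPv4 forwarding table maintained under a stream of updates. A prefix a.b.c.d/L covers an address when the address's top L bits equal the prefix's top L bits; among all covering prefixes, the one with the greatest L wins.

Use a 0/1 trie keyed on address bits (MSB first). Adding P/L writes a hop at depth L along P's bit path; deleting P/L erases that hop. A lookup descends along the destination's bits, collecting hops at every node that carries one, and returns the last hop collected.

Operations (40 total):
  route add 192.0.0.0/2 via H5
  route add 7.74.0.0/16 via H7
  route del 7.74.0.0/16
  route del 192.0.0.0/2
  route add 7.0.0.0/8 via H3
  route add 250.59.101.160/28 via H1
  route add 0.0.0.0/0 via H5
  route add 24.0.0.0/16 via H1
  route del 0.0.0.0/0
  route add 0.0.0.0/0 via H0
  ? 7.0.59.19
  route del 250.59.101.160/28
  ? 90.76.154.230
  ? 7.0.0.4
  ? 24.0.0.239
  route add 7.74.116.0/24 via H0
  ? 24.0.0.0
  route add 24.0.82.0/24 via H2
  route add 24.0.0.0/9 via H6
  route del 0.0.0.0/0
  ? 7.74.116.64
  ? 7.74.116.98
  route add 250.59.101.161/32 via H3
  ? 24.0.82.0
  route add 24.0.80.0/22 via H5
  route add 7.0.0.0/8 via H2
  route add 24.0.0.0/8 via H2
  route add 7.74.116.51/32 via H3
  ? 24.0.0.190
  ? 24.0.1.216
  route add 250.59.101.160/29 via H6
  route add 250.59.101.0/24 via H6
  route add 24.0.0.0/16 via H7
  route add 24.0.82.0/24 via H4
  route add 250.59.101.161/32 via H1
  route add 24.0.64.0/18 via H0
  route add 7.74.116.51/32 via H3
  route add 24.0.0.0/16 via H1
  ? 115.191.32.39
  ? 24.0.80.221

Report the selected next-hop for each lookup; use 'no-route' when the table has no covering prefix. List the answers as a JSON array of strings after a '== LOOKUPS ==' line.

Apply in order:
  add 192.0.0.0/2 -> H5 at depth 2
  add 7.74.0.0/16 -> H7 at depth 16
  del 7.74.0.0/16 (clear depth 16)
  del 192.0.0.0/2 (clear depth 2)
  add 7.0.0.0/8 -> H3 at depth 8
  add 250.59.101.160/28 -> H1 at depth 28
  add 0.0.0.0/0 -> H5 at depth 0
  add 24.0.0.0/16 -> H1 at depth 16
  del 0.0.0.0/0 (clear depth 0)
  add 0.0.0.0/0 -> H0 at depth 0
  ? 7.0.59.19  path d0:H0→d1:-→d2:-→d3:-→d4:-→d5:-→d6:-→d7:-→d8:H3→d9:-  best=H3
  del 250.59.101.160/28 (clear depth 28)
  ? 90.76.154.230  path d0:H0→d1:-  best=H0
  ? 7.0.0.4  path d0:H0→d1:-→d2:-→d3:-→d4:-→d5:-→d6:-→d7:-→d8:H3→d9:-  best=H3
  ? 24.0.0.239  path d0:H0→d1:-→d2:-→d3:-→d4:-→d5:-→d6:-→d7:-→d8:-→d9:-→d10:-→d11:-→d12:-→d13:-→d14:-→d15:-→d16:H1  best=H1
  add 7.74.116.0/24 -> H0 at depth 24
  ? 24.0.0.0  path d0:H0→d1:-→d2:-→d3:-→d4:-→d5:-→d6:-→d7:-→d8:-→d9:-→d10:-→d11:-→d12:-→d13:-→d14:-→d15:-→d16:H1  best=H1
  add 24.0.82.0/24 -> H2 at depth 24
  add 24.0.0.0/9 -> H6 at depth 9
  del 0.0.0.0/0 (clear depth 0)
  ? 7.74.116.64  path d0:-→d1:-→d2:-→d3:-→d4:-→d5:-→d6:-→d7:-→d8:H3→d9:-→d10:-→d11:-→d12:-→d13:-→d14:-→d15:-→d16:-→d17:-→d18:-→d19:-→d20:-→d21:-→d22:-→d23:-→d24:H0  best=H0
  ? 7.74.116.98  path d0:-→d1:-→d2:-→d3:-→d4:-→d5:-→d6:-→d7:-→d8:H3→d9:-→d10:-→d11:-→d12:-→d13:-→d14:-→d15:-→d16:-→d17:-→d18:-→d19:-→d20:-→d21:-→d22:-→d23:-→d24:H0  best=H0
  add 250.59.101.161/32 -> H3 at depth 32
  ? 24.0.82.0  path d0:-→d1:-→d2:-→d3:-→d4:-→d5:-→d6:-→d7:-→d8:-→d9:H6→d10:-→d11:-→d12:-→d13:-→d14:-→d15:-→d16:H1→d17:-→d18:-→d19:-→d20:-→d21:-→d22:-→d23:-→d24:H2  best=H2
  add 24.0.80.0/22 -> H5 at depth 22
  add 7.0.0.0/8 -> H2 at depth 8
  add 24.0.0.0/8 -> H2 at depth 8
  add 7.74.116.51/32 -> H3 at depth 32
  ? 24.0.0.190  path d0:-→d1:-→d2:-→d3:-→d4:-→d5:-→d6:-→d7:-→d8:H2→d9:H6→d10:-→d11:-→d12:-→d13:-→d14:-→d15:-→d16:H1→d17:-  best=H1
  ? 24.0.1.216  path d0:-→d1:-→d2:-→d3:-→d4:-→d5:-→d6:-→d7:-→d8:H2→d9:H6→d10:-→d11:-→d12:-→d13:-→d14:-→d15:-→d16:H1→d17:-  best=H1
  add 250.59.101.160/29 -> H6 at depth 29
  add 250.59.101.0/24 -> H6 at depth 24
  add 24.0.0.0/16 -> H7 at depth 16
  add 24.0.82.0/24 -> H4 at depth 24
  add 250.59.101.161/32 -> H1 at depth 32
  add 24.0.64.0/18 -> H0 at depth 18
  add 7.74.116.51/32 -> H3 at depth 32
  add 24.0.0.0/16 -> H1 at depth 16
  ? 115.191.32.39  path d0:-→d1:-  best=no-route
  ? 24.0.80.221  path d0:-→d1:-→d2:-→d3:-→d4:-→d5:-→d6:-→d7:-→d8:H2→d9:H6→d10:-→d11:-→d12:-→d13:-→d14:-→d15:-→d16:H1→d17:-→d18:H0→d19:-→d20:-→d21:-→d22:H5  best=H5

== LOOKUPS ==
["H3","H0","H3","H1","H1","H0","H0","H2","H1","H1","no-route","H5"]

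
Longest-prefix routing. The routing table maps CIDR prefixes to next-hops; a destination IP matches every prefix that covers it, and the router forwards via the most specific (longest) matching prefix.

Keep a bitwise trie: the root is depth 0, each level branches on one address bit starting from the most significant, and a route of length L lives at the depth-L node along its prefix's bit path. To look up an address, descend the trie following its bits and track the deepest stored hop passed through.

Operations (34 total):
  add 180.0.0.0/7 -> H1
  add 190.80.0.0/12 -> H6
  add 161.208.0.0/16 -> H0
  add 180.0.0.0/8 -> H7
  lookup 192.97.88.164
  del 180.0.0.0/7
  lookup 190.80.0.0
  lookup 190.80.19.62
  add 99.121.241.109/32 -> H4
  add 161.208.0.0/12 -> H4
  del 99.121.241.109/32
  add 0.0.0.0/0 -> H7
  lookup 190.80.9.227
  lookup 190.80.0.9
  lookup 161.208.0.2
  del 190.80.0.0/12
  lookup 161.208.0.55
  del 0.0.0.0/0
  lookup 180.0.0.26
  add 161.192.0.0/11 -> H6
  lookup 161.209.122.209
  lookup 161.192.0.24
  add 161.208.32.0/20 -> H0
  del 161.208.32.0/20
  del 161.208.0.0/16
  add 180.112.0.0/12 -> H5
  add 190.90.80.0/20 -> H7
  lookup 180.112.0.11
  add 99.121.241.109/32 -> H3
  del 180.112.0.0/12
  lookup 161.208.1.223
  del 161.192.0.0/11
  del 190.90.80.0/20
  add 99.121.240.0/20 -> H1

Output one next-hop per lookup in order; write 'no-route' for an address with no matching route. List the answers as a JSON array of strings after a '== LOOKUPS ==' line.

Trace:
  + 180.0.0.0/7 (H1) depth=7
  + 190.80.0.0/12 (H6) depth=12
  + 161.208.0.0/16 (H0) depth=16
  + 180.0.0.0/8 (H7) depth=8
  Q 192.97.88.164: descend 1 ; hops seen [∅] ; pick no-route
  del 180.0.0.0/7 (clear depth 7)
  Q 190.80.0.0: descend 101111100101 ; hops seen [H6] ; pick H6
  Q 190.80.19.62: descend 101111100101 ; hops seen [H6] ; pick H6
  + 99.121.241.109/32 (H4) depth=32
  + 161.208.0.0/12 (H4) depth=12
  del 99.121.241.109/32 (clear depth 32)
  + 0.0.0.0/0 (H7) depth=0
  Q 190.80.9.227: descend 101111100101 ; hops seen [H7,H6] ; pick H6
  Q 190.80.0.9: descend 101111100101 ; hops seen [H7,H6] ; pick H6
  Q 161.208.0.2: descend 1010000111010000 ; hops seen [H7,H4,H0] ; pick H0
  del 190.80.0.0/12 (clear depth 12)
  Q 161.208.0.55: descend 1010000111010000 ; hops seen [H7,H4,H0] ; pick H0
  del 0.0.0.0/0 (clear depth 0)
  Q 180.0.0.26: descend 10110100 ; hops seen [H7] ; pick H7
  + 161.192.0.0/11 (H6) depth=11
  Q 161.209.122.209: descend 101000011101000 ; hops seen [H6,H4] ; pick H4
  Q 161.192.0.24: descend 10100001110 ; hops seen [H6] ; pick H6
  + 161.208.32.0/20 (H0) depth=20
  del 161.208.32.0/20 (clear depth 20)
  del 161.208.0.0/16 (clear depth 16)
  + 180.112.0.0/12 (H5) depth=12
  + 190.90.80.0/20 (H7) depth=20
  Q 180.112.0.11: descend 101101000111 ; hops seen [H7,H5] ; pick H5
  + 99.121.241.109/32 (H3) depth=32
  del 180.112.0.0/12 (clear depth 12)
  Q 161.208.1.223: descend 101000011101000000 ; hops seen [H6,H4] ; pick H4
  del 161.192.0.0/11 (clear depth 11)
  del 190.90.80.0/20 (clear depth 20)
  + 99.121.240.0/20 (H1) depth=20

== LOOKUPS ==
["no-route","H6","H6","H6","H6","H0","H0","H7","H4","H6","H5","H4"]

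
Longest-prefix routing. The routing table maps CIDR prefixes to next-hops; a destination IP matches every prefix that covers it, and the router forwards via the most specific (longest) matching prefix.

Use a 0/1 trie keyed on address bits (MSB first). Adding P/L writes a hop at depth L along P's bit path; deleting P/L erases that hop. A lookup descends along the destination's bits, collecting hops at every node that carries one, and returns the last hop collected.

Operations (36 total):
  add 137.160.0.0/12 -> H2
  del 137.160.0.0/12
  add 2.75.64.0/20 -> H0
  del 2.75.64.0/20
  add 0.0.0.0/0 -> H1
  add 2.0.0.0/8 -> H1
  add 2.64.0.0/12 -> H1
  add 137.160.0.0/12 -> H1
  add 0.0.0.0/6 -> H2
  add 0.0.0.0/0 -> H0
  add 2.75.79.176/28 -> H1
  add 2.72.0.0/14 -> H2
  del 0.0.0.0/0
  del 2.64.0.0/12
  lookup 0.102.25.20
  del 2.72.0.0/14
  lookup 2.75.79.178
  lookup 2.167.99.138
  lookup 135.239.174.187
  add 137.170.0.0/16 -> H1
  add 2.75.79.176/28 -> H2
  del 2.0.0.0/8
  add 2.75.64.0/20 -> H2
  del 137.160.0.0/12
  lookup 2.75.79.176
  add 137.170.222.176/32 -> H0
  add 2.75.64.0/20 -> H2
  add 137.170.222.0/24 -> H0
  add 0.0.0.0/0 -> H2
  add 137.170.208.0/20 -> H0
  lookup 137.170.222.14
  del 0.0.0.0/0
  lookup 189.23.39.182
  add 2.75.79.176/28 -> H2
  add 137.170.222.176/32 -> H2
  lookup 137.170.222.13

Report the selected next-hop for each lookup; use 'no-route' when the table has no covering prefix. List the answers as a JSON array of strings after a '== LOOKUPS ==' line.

Process each operation:
  add 137.160.0.0/12 -> H2 at depth 12
  - 137.160.0.0/12 clear@12
  add 2.75.64.0/20 -> H0 at depth 20
  - 2.75.64.0/20 clear@20
  add 0.0.0.0/0 -> H1 at depth 0
  add 2.0.0.0/8 -> H1 at depth 8
  add 2.64.0.0/12 -> H1 at depth 12
  add 137.160.0.0/12 -> H1 at depth 12
  add 0.0.0.0/6 -> H2 at depth 6
  add 0.0.0.0/0 -> H0 at depth 0
  add 2.75.79.176/28 -> H1 at depth 28
  add 2.72.0.0/14 -> H2 at depth 14
  - 0.0.0.0/0 clear@0
  - 2.64.0.0/12 clear@12
  lookup 0.102.25.20: bits 000000 walk d0:-→d1:-→d2:-→d3:-→d4:-→d5:-→d6:H2 -> H2
  - 2.72.0.0/14 clear@14
  lookup 2.75.79.178: bits 0000001001001011010011111011 walk d0:-→d1:-→d2:-→d3:-→d4:-→d5:-→d6:H2→d7:-→d8:H1→d9:-→d10:-→d11:-→d12:-→d13:-→d14:-→d15:-→d16:-→d17:-→d18:-→d19:-→d20:-→d21:-→d22:-→d23:-→d24:-→d25:-→d26:-→d27:-→d28:H1 -> H1
  lookup 2.167.99.138: bits 00000010 walk d0:-→d1:-→d2:-→d3:-→d4:-→d5:-→d6:H2→d7:-→d8:H1 -> H1
  lookup 135.239.174.187: bits 1000 walk d0:-→d1:-→d2:-→d3:-→d4:- -> no-route
  add 137.170.0.0/16 -> H1 at depth 16
  add 2.75.79.176/28 -> H2 at depth 28
  - 2.0.0.0/8 clear@8
  add 2.75.64.0/20 -> H2 at depth 20
  - 137.160.0.0/12 clear@12
  lookup 2.75.79.176: bits 0000001001001011010011111011 walk d0:-→d1:-→d2:-→d3:-→d4:-→d5:-→d6:H2→d7:-→d8:-→d9:-→d10:-→d11:-→d12:-→d13:-→d14:-→d15:-→d16:-→d17:-→d18:-→d19:-→d20:H2→d21:-→d22:-→d23:-→d24:-→d25:-→d26:-→d27:-→d28:H2 -> H2
  add 137.170.222.176/32 -> H0 at depth 32
  add 2.75.64.0/20 -> H2 at depth 20
  add 137.170.222.0/24 -> H0 at depth 24
  add 0.0.0.0/0 -> H2 at depth 0
  add 137.170.208.0/20 -> H0 at depth 20
  lookup 137.170.222.14: bits 100010011010101011011110 walk d0:H2→d1:-→d2:-→d3:-→d4:-→d5:-→d6:-→d7:-→d8:-→d9:-→d10:-→d11:-→d12:-→d13:-→d14:-→d15:-→d16:H1→d17:-→d18:-→d19:-→d20:H0→d21:-→d22:-→d23:-→d24:H0 -> H0
  - 0.0.0.0/0 clear@0
  lookup 189.23.39.182: bits 10 walk d0:-→d1:-→d2:- -> no-route
  add 2.75.79.176/28 -> H2 at depth 28
  add 137.170.222.176/32 -> H2 at depth 32
  lookup 137.170.222.13: bits 100010011010101011011110 walk d0:-→d1:-→d2:-→d3:-→d4:-→d5:-→d6:-→d7:-→d8:-→d9:-→d10:-→d11:-→d12:-→d13:-→d14:-→d15:-→d16:H1→d17:-→d18:-→d19:-→d20:H0→d21:-→d22:-→d23:-→d24:H0 -> H0

== LOOKUPS ==
["H2","H1","H1","no-route","H2","H0","no-route","H0"]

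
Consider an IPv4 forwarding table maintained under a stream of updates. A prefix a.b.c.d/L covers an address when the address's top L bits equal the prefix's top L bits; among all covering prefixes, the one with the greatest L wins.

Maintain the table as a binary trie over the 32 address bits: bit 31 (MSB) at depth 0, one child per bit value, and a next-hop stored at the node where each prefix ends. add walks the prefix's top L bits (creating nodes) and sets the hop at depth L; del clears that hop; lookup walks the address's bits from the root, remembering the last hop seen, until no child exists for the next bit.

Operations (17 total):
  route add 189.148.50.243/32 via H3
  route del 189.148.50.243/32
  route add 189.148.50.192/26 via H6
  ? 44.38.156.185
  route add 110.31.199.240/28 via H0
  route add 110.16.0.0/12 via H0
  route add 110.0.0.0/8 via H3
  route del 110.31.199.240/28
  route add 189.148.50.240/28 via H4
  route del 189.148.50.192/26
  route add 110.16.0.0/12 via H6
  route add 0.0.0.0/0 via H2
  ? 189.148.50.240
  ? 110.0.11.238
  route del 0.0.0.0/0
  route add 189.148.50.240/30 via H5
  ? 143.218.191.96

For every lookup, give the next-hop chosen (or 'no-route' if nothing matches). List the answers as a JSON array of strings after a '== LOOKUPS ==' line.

Apply in order:
  + 189.148.50.243/32 (H3) depth=32
  - 189.148.50.243/32 clear@32
  + 189.148.50.192/26 (H6) depth=26
  ? 44.38.156.185  path d0:-  best=no-route
  + 110.31.199.240/28 (H0) depth=28
  + 110.16.0.0/12 (H0) depth=12
  + 110.0.0.0/8 (H3) depth=8
  - 110.31.199.240/28 clear@28
  + 189.148.50.240/28 (H4) depth=28
  - 189.148.50.192/26 clear@26
  + 110.16.0.0/12 (H6) depth=12
  + 0.0.0.0/0 (H2) depth=0
  ? 189.148.50.240  path d0:H2→d1:-→d2:-→d3:-→d4:-→d5:-→d6:-→d7:-→d8:-→d9:-→d10:-→d11:-→d12:-→d13:-→d14:-→d15:-→d16:-→d17:-→d18:-→d19:-→d20:-→d21:-→d22:-→d23:-→d24:-→d25:-→d26:-→d27:-→d28:H4→d29:-→d30:-  best=H4
  ? 110.0.11.238  path d0:H2→d1:-→d2:-→d3:-→d4:-→d5:-→d6:-→d7:-→d8:H3→d9:-→d10:-→d11:-  best=H3
  - 0.0.0.0/0 clear@0
  + 189.148.50.240/30 (H5) depth=30
  ? 143.218.191.96  path d0:-→d1:-→d2:-  best=no-route

== LOOKUPS ==
["no-route","H4","H3","no-route"]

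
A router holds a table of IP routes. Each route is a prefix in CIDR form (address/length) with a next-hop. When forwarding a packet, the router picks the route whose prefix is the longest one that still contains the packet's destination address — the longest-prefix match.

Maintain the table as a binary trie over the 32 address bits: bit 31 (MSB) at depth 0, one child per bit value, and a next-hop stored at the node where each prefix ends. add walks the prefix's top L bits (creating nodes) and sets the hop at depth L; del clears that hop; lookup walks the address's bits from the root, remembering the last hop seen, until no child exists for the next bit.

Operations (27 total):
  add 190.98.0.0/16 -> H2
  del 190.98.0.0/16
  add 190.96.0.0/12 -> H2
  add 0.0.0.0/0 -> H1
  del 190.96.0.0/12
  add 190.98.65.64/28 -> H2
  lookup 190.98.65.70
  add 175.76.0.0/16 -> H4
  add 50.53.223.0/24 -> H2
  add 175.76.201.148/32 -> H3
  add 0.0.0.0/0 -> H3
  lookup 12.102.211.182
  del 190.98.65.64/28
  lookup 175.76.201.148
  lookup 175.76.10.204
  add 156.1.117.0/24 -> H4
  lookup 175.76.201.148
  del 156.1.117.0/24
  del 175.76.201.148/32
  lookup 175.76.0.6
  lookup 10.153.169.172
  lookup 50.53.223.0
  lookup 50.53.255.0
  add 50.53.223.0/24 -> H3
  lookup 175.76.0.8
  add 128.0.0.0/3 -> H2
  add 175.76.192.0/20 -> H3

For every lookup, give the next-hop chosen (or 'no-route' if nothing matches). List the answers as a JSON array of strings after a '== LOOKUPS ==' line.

Trace:
  add 190.98.0.0/16 -> H2 at depth 16
  del 190.98.0.0/16 (clear depth 16)
  add 190.96.0.0/12 -> H2 at depth 12
  add 0.0.0.0/0 -> H1 at depth 0
  del 190.96.0.0/12 (clear depth 12)
  add 190.98.65.64/28 -> H2 at depth 28
  lookup 190.98.65.70: bits 1011111001100010010000010100 walk d0:H1→d1:-→d2:-→d3:-→d4:-→d5:-→d6:-→d7:-→d8:-→d9:-→d10:-→d11:-→d12:-→d13:-→d14:-→d15:-→d16:-→d17:-→d18:-→d19:-→d20:-→d21:-→d22:-→d23:-→d24:-→d25:-→d26:-→d27:-→d28:H2 -> H2
  add 175.76.0.0/16 -> H4 at depth 16
  add 50.53.223.0/24 -> H2 at depth 24
  add 175.76.201.148/32 -> H3 at depth 32
  add 0.0.0.0/0 -> H3 at depth 0
  lookup 12.102.211.182: bits 00 walk d0:H3→d1:-→d2:- -> H3
  del 190.98.65.64/28 (clear depth 28)
  lookup 175.76.201.148: bits 10101111010011001100100110010100 walk d0:H3→d1:-→d2:-→d3:-→d4:-→d5:-→d6:-→d7:-→d8:-→d9:-→d10:-→d11:-→d12:-→d13:-→d14:-→d15:-→d16:H4→d17:-→d18:-→d19:-→d20:-→d21:-→d22:-→d23:-→d24:-→d25:-→d26:-→d27:-→d28:-→d29:-→d30:-→d31:-→d32:H3 -> H3
  lookup 175.76.10.204: bits 1010111101001100 walk d0:H3→d1:-→d2:-→d3:-→d4:-→d5:-→d6:-→d7:-→d8:-→d9:-→d10:-→d11:-→d12:-→d13:-→d14:-→d15:-→d16:H4 -> H4
  add 156.1.117.0/24 -> H4 at depth 24
  lookup 175.76.201.148: bits 10101111010011001100100110010100 walk d0:H3→d1:-→d2:-→d3:-→d4:-→d5:-→d6:-→d7:-→d8:-→d9:-→d10:-→d11:-→d12:-→d13:-→d14:-→d15:-→d16:H4→d17:-→d18:-→d19:-→d20:-→d21:-→d22:-→d23:-→d24:-→d25:-→d26:-→d27:-→d28:-→d29:-→d30:-→d31:-→d32:H3 -> H3
  del 156.1.117.0/24 (clear depth 24)
  del 175.76.201.148/32 (clear depth 32)
  lookup 175.76.0.6: bits 1010111101001100 walk d0:H3→d1:-→d2:-→d3:-→d4:-→d5:-→d6:-→d7:-→d8:-→d9:-→d10:-→d11:-→d12:-→d13:-→d14:-→d15:-→d16:H4 -> H4
  lookup 10.153.169.172: bits 00 walk d0:H3→d1:-→d2:- -> H3
  lookup 50.53.223.0: bits 001100100011010111011111 walk d0:H3→d1:-→d2:-→d3:-→d4:-→d5:-→d6:-→d7:-→d8:-→d9:-→d10:-→d11:-→d12:-→d13:-→d14:-→d15:-→d16:-→d17:-→d18:-→d19:-→d20:-→d21:-→d22:-→d23:-→d24:H2 -> H2
  lookup 50.53.255.0: bits 001100100011010111 walk d0:H3→d1:-→d2:-→d3:-→d4:-→d5:-→d6:-→d7:-→d8:-→d9:-→d10:-→d11:-→d12:-→d13:-→d14:-→d15:-→d16:-→d17:-→d18:- -> H3
  add 50.53.223.0/24 -> H3 at depth 24
  lookup 175.76.0.8: bits 1010111101001100 walk d0:H3→d1:-→d2:-→d3:-→d4:-→d5:-→d6:-→d7:-→d8:-→d9:-→d10:-→d11:-→d12:-→d13:-→d14:-→d15:-→d16:H4 -> H4
  add 128.0.0.0/3 -> H2 at depth 3
  add 175.76.192.0/20 -> H3 at depth 20

== LOOKUPS ==
["H2","H3","H3","H4","H3","H4","H3","H2","H3","H4"]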